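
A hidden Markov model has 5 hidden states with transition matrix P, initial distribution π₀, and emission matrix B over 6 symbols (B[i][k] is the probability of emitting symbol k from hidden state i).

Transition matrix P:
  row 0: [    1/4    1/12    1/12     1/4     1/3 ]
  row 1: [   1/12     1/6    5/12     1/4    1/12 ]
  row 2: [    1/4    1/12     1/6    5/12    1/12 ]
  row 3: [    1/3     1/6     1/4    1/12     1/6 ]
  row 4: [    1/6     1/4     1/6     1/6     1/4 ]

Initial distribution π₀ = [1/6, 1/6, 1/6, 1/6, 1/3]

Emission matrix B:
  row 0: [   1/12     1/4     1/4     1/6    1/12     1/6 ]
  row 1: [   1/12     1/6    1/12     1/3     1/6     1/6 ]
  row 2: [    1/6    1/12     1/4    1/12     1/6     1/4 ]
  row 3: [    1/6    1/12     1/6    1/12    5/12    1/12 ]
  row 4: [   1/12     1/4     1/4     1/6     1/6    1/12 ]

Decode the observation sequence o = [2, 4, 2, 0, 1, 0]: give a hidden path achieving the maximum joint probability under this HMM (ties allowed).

t=0: δ = [4.167e-02, 1.389e-02, 4.167e-02, 2.778e-02, 8.333e-02]  (obs o_0=2)
t=1: δ = [1.157e-03, 3.472e-03, 2.315e-03, 7.234e-03, 3.472e-03]  ψ = [4, 4, 4, 2, 4]  (obs o_1=4)
t=2: δ = [6.028e-04, 1.005e-04, 4.521e-04, 1.608e-04, 3.014e-04]  ψ = [3, 3, 3, 2, 3]  (obs o_2=2)
t=3: δ = [1.256e-05, 6.279e-06, 1.256e-05, 3.140e-05, 1.674e-05]  ψ = [0, 4, 2, 2, 0]  (obs o_3=0)
t=4: δ = [2.616e-06, 8.721e-07, 6.541e-07, 4.361e-07, 1.308e-06]  ψ = [3, 3, 3, 2, 3]  (obs o_4=1)
t=5: δ = [5.451e-08, 2.725e-08, 6.056e-08, 1.090e-07, 7.268e-08]  ψ = [0, 4, 1, 0, 0]  (obs o_5=0)
backtrack: best end state = 3; path = [2, 3, 2, 3, 0, 3]

path = [2, 3, 2, 3, 0, 3]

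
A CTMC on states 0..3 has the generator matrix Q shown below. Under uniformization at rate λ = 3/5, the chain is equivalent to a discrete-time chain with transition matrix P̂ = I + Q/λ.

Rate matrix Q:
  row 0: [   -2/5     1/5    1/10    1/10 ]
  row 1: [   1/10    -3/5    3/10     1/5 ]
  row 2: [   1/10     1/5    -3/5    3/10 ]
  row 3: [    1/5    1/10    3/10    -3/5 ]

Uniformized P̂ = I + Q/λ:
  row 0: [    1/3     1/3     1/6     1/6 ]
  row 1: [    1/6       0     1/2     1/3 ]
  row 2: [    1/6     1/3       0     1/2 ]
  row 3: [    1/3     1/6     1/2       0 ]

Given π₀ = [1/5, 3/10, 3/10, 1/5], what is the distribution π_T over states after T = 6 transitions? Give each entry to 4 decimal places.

t=0: π = [0.2000, 0.3000, 0.3000, 0.2000]
t=1: π = [0.2333, 0.2000, 0.2833, 0.2833]
t=2: π = [0.2528, 0.2194, 0.2806, 0.2472]
t=3: π = [0.2500, 0.2190, 0.2755, 0.2556]
t=4: π = [0.2509, 0.2177, 0.2789, 0.2524]
t=5: π = [0.2506, 0.2187, 0.2769, 0.2539]
t=6: π = [0.2507, 0.2181, 0.2780, 0.2531]

π = [0.2507, 0.2181, 0.2780, 0.2531]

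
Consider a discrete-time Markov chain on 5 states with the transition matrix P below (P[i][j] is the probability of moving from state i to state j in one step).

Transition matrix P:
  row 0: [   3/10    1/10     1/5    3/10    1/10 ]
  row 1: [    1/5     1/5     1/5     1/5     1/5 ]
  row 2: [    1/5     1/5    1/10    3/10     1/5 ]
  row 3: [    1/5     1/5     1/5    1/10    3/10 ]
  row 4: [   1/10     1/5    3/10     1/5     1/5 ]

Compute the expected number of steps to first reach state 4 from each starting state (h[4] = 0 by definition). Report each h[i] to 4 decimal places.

h = [5.5152, 5.0092, 4.9678, 4.5538, 0.0000]

First-step conditioning: h[4] = 0; for i ≠ 4, h[i] = 1 + Σ_k P[i][k]·h[k].
  h[0] = 1 + 3/10·h[0] + 1/10·h[1] + 1/5·h[2] + 3/10·h[3]
  h[1] = 1 + 1/5·h[0] + 1/5·h[1] + 1/5·h[2] + 1/5·h[3]
  h[2] = 1 + 1/5·h[0] + 1/5·h[1] + 1/10·h[2] + 3/10·h[3]
  h[3] = 1 + 1/5·h[0] + 1/5·h[1] + 1/5·h[2] + 1/10·h[3]
Solving the 4×4 linear system over states ≠ 4 gives exactly h = [5995/1087, 5445/1087, 5400/1087, 4950/1087, 0] (h[4] = 0 is the target).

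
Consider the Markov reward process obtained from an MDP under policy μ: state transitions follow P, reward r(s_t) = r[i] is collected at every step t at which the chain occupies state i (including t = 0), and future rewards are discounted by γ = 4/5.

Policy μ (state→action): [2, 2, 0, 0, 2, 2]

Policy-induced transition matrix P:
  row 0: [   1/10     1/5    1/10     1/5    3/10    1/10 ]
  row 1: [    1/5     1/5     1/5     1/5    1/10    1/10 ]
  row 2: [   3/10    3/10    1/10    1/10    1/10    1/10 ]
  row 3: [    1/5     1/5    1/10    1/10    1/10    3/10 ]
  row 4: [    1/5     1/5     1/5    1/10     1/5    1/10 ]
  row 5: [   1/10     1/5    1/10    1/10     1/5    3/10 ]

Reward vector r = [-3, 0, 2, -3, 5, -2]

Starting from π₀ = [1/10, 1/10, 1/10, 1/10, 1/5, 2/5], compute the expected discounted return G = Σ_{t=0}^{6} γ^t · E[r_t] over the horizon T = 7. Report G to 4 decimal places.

t=0: π = [0.1000, 0.1000, 0.1000, 0.1000, 0.2000, 0.4000], E[r] = -0.2000, γ^t·E[r] = -0.200000, running G = -0.200000
t=1: π = [0.1600, 0.2100, 0.1300, 0.1200, 0.1800, 0.2000], E[r] = -0.0800, γ^t·E[r] = -0.064000, running G = -0.264000
t=2: π = [0.1770, 0.2130, 0.1390, 0.1370, 0.1700, 0.1640], E[r] = -0.1420, γ^t·E[r] = -0.090880, running G = -0.354880
t=3: π = [0.1798, 0.2139, 0.1383, 0.1390, 0.1688, 0.1602], E[r] = -0.1562, γ^t·E[r] = -0.079974, running G = -0.434854
t=4: π = [0.1798, 0.2138, 0.1383, 0.1394, 0.1689, 0.1598], E[r] = -0.1564, γ^t·E[r] = -0.064078, running G = -0.498932
t=5: π = [0.1799, 0.2138, 0.1383, 0.1394, 0.1688, 0.1598], E[r] = -0.1566, γ^t·E[r] = -0.051329, running G = -0.550261
t=6: π = [0.1799, 0.2138, 0.1383, 0.1394, 0.1688, 0.1598], E[r] = -0.1566, γ^t·E[r] = -0.041059, running G = -0.591320

G = -0.5913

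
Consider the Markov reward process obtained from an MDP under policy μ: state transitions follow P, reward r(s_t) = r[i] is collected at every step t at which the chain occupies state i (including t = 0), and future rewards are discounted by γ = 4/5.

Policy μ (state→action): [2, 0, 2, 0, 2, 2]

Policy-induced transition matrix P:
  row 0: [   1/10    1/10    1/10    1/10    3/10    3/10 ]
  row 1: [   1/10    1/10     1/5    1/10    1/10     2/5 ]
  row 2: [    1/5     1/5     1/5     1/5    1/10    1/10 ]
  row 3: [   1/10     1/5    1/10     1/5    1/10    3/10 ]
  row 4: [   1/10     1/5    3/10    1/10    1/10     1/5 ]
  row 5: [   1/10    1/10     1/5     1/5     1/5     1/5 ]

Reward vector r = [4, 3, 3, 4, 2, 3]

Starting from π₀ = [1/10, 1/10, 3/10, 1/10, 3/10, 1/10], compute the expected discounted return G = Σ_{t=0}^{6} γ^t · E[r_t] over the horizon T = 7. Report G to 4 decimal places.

t=0: π = [0.1000, 0.1000, 0.3000, 0.1000, 0.3000, 0.1000], E[r] = 2.9000, γ^t·E[r] = 2.900000, running G = 2.900000
t=1: π = [0.1300, 0.1700, 0.2100, 0.1500, 0.1300, 0.2100], E[r] = 3.1500, γ^t·E[r] = 2.520000, running G = 5.420000
t=2: π = [0.1210, 0.1490, 0.1850, 0.1570, 0.1470, 0.2410], E[r] = 3.1310, γ^t·E[r] = 2.003840, running G = 7.423840
t=3: π = [0.1185, 0.1489, 0.1869, 0.1583, 0.1483, 0.2391], E[r] = 3.1285, γ^t·E[r] = 1.601792, running G = 9.025632
t=4: π = [0.1187, 0.1494, 0.1872, 0.1584, 0.1476, 0.2388], E[r] = 3.1295, γ^t·E[r] = 1.281847, running G = 10.307479
t=5: π = [0.1187, 0.1493, 0.1870, 0.1584, 0.1476, 0.2389], E[r] = 3.1295, γ^t·E[r] = 1.025486, running G = 11.332965
t=6: π = [0.1187, 0.1493, 0.1870, 0.1584, 0.1476, 0.2389], E[r] = 3.1295, γ^t·E[r] = 0.820382, running G = 12.153348

G = 12.1533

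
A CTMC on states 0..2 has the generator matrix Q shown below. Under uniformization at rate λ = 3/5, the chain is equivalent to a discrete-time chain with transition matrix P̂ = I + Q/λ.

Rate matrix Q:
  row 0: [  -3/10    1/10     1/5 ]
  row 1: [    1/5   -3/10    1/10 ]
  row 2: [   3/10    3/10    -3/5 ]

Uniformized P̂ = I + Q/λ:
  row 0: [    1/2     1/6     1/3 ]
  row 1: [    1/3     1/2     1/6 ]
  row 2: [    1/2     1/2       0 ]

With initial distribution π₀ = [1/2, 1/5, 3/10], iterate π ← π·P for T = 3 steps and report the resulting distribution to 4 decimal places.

t=0: π = [0.5000, 0.2000, 0.3000]
t=1: π = [0.4667, 0.3333, 0.2000]
t=2: π = [0.4444, 0.3444, 0.2111]
t=3: π = [0.4426, 0.3519, 0.2056]

π = [0.4426, 0.3519, 0.2056]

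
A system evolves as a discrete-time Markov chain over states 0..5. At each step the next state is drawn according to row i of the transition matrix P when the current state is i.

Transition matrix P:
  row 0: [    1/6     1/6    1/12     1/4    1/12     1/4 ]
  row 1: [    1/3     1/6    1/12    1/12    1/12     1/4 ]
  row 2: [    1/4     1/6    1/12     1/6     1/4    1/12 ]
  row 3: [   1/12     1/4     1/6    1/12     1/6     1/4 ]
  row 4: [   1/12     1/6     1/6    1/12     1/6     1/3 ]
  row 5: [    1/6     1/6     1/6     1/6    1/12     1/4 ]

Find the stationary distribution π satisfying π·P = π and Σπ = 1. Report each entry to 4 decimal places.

Balance equations π_j = Σ_i π_i·P[i][j]:
  π_0 = 1/6·π_0 + 1/3·π_1 + 1/4·π_2 + 1/12·π_3 + 1/12·π_4 + 1/6·π_5
  π_1 = 1/6·π_0 + 1/6·π_1 + 1/6·π_2 + 1/4·π_3 + 1/6·π_4 + 1/6·π_5
  π_2 = 1/12·π_0 + 1/12·π_1 + 1/12·π_2 + 1/6·π_3 + 1/6·π_4 + 1/6·π_5
  π_3 = 1/4·π_0 + 1/12·π_1 + 1/6·π_2 + 1/12·π_3 + 1/12·π_4 + 1/6·π_5
  π_4 = 1/12·π_0 + 1/12·π_1 + 1/4·π_2 + 1/6·π_3 + 1/6·π_4 + 1/12·π_5
  normalize: π_0 + π_1 + π_2 + π_3 + π_4 + π_5 = 1
Solving the linear system gives exactly π = [2528/13715, 2451/13715, 1727/13715, 1982/13715, 1741/13715, 3286/13715].

π = [0.1843, 0.1787, 0.1259, 0.1445, 0.1269, 0.2396]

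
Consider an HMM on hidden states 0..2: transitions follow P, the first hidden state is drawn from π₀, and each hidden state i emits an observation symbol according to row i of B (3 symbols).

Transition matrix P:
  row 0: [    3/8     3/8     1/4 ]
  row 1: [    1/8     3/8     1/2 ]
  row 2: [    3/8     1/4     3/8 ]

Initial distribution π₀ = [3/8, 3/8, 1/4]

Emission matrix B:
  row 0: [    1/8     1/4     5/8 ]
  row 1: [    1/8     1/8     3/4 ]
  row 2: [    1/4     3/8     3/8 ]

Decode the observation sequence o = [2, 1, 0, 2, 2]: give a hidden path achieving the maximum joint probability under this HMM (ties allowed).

t=0: δ = [2.344e-01, 2.812e-01, 9.375e-02]  (obs o_0=2)
t=1: δ = [2.197e-02, 1.318e-02, 5.273e-02]  ψ = [0, 1, 1]  (obs o_1=1)
t=2: δ = [2.472e-03, 1.648e-03, 4.944e-03]  ψ = [2, 2, 2]  (obs o_2=0)
t=3: δ = [1.159e-03, 9.270e-04, 6.952e-04]  ψ = [2, 2, 2]  (obs o_3=2)
t=4: δ = [2.716e-04, 3.259e-04, 1.738e-04]  ψ = [0, 0, 1]  (obs o_4=2)
backtrack: best end state = 1; path = [1, 2, 2, 0, 1]

path = [1, 2, 2, 0, 1]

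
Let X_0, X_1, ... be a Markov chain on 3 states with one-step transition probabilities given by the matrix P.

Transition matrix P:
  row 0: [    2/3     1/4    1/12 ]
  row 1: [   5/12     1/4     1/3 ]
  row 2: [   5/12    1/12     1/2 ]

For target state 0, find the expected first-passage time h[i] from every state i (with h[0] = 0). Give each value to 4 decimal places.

h = [0.0000, 2.4000, 2.4000]

First-step conditioning: h[0] = 0; for i ≠ 0, h[i] = 1 + Σ_k P[i][k]·h[k].
  h[1] = 1 + 1/4·h[1] + 1/3·h[2]
  h[2] = 1 + 1/12·h[1] + 1/2·h[2]
Solving the 2×2 linear system over states ≠ 0 gives exactly h = [0, 12/5, 12/5] (h[0] = 0 is the target).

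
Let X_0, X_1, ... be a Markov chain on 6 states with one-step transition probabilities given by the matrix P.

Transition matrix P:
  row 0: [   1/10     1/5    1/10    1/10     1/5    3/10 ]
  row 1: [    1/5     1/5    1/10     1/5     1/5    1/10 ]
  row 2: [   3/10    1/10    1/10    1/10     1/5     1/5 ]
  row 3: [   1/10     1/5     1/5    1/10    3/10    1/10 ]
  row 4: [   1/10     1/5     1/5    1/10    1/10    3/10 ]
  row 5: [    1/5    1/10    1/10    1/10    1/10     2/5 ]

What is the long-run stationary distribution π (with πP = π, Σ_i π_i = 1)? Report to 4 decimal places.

Balance equations π_j = Σ_i π_i·P[i][j]:
  π_0 = 1/10·π_0 + 1/5·π_1 + 3/10·π_2 + 1/10·π_3 + 1/10·π_4 + 1/5·π_5
  π_1 = 1/5·π_0 + 1/5·π_1 + 1/10·π_2 + 1/5·π_3 + 1/5·π_4 + 1/10·π_5
  π_2 = 1/10·π_0 + 1/10·π_1 + 1/10·π_2 + 1/5·π_3 + 1/5·π_4 + 1/10·π_5
  π_3 = 1/10·π_0 + 1/5·π_1 + 1/10·π_2 + 1/10·π_3 + 1/10·π_4 + 1/10·π_5
  π_4 = 1/5·π_0 + 1/5·π_1 + 1/5·π_2 + 3/10·π_3 + 1/10·π_4 + 1/10·π_5
  normalize: π_0 + π_1 + π_2 + π_3 + π_4 + π_5 = 1
Solving the linear system gives exactly π = [8094/48299, 7796/48299, 6207/48299, 11219/96598, 16323/96598, 12431/48299].

π = [0.1676, 0.1614, 0.1285, 0.1161, 0.1690, 0.2574]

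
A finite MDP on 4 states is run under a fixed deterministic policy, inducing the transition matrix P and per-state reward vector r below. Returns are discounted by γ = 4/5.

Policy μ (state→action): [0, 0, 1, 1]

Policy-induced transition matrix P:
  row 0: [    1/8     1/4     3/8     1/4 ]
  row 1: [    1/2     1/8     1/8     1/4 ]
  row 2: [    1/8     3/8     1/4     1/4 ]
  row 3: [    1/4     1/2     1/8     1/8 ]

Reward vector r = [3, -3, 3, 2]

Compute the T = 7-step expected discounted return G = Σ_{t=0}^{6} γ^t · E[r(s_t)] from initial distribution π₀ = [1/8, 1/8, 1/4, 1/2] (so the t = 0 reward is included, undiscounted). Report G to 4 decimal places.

G = 4.3644

t=0: π = [0.1250, 0.1250, 0.2500, 0.5000], E[r] = 1.7500, γ^t·E[r] = 1.750000, running G = 1.750000
t=1: π = [0.2344, 0.3906, 0.1875, 0.1875], E[r] = 0.4688, γ^t·E[r] = 0.375000, running G = 2.125000
t=2: π = [0.2949, 0.2715, 0.2070, 0.2266], E[r] = 1.1445, γ^t·E[r] = 0.732500, running G = 2.857500
t=3: π = [0.2551, 0.2986, 0.2246, 0.2217], E[r] = 0.9868, γ^t·E[r] = 0.505250, running G = 3.362750
t=4: π = [0.2647, 0.2962, 0.2169, 0.2223], E[r] = 1.0007, γ^t·E[r] = 0.409875, running G = 3.772625
t=5: π = [0.2639, 0.2957, 0.2183, 0.2222], E[r] = 1.0038, γ^t·E[r] = 0.328938, running G = 4.101563
t=6: π = [0.2636, 0.2959, 0.2182, 0.2222], E[r] = 1.0025, γ^t·E[r] = 0.262797, running G = 4.364360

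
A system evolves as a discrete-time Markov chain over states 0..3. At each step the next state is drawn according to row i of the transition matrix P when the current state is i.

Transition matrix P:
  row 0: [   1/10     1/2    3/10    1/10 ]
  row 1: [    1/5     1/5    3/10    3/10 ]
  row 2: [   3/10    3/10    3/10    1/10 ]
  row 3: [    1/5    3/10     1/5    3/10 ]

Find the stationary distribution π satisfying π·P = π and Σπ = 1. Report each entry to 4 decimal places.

Balance equations π_j = Σ_i π_i·P[i][j]:
  π_0 = 1/10·π_0 + 1/5·π_1 + 3/10·π_2 + 1/5·π_3
  π_1 = 1/2·π_0 + 1/5·π_1 + 3/10·π_2 + 3/10·π_3
  π_2 = 3/10·π_0 + 3/10·π_1 + 3/10·π_2 + 1/5·π_3
  normalize: π_0 + π_1 + π_2 + π_3 = 1
Solving the linear system gives exactly π = [223/1076, 167/538, 301/1076, 109/538].

π = [0.2072, 0.3104, 0.2797, 0.2026]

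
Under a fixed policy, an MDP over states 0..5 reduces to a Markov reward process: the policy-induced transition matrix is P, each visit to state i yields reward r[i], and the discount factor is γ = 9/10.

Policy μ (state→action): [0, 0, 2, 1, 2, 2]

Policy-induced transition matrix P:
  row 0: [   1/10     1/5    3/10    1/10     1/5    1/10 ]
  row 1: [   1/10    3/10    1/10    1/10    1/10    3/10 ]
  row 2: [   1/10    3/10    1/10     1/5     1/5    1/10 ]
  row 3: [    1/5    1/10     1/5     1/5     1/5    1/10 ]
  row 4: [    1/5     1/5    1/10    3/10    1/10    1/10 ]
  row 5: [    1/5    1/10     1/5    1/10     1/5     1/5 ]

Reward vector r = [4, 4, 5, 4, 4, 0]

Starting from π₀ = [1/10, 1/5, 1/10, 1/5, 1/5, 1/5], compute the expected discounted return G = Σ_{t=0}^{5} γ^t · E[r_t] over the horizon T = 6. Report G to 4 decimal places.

t=0: π = [0.1000, 0.2000, 0.1000, 0.2000, 0.2000, 0.2000], E[r] = 3.3000, γ^t·E[r] = 3.300000, running G = 3.300000
t=1: π = [0.1600, 0.1900, 0.1600, 0.1700, 0.1600, 0.1600], E[r] = 3.5200, γ^t·E[r] = 3.168000, running G = 6.468000
t=2: π = [0.1490, 0.2020, 0.1650, 0.1650, 0.1650, 0.1540], E[r] = 3.5490, γ^t·E[r] = 2.874690, running G = 9.342690
t=3: π = [0.1484, 0.2048, 0.1617, 0.1660, 0.1633, 0.1558], E[r] = 3.5385, γ^t·E[r] = 2.579567, running G = 11.922257
t=4: π = [0.1485, 0.2045, 0.1619, 0.1654, 0.1632, 0.1565], E[r] = 3.5357, γ^t·E[r] = 2.319773, running G = 14.242029
t=5: π = [0.1485, 0.2044, 0.1619, 0.1654, 0.1632, 0.1565], E[r] = 3.5357, γ^t·E[r] = 2.087800, running G = 16.329829

G = 16.3298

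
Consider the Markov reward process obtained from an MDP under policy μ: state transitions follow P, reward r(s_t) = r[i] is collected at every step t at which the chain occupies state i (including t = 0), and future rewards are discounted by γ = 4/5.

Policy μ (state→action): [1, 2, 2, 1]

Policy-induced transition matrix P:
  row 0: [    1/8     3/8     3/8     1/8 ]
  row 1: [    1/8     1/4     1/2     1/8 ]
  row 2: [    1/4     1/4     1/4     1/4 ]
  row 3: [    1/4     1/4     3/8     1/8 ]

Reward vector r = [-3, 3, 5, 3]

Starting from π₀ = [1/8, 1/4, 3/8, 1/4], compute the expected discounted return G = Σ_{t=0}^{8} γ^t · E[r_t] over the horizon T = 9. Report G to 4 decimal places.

t=0: π = [0.1250, 0.2500, 0.3750, 0.2500], E[r] = 3.0000, γ^t·E[r] = 3.000000, running G = 3.000000
t=1: π = [0.2031, 0.2656, 0.3594, 0.1719], E[r] = 2.5000, γ^t·E[r] = 2.000000, running G = 5.000000
t=2: π = [0.1914, 0.2754, 0.3633, 0.1699], E[r] = 2.5781, γ^t·E[r] = 1.650000, running G = 6.650000
t=3: π = [0.1917, 0.2739, 0.3640, 0.1704], E[r] = 2.5781, γ^t·E[r] = 1.320000, running G = 7.970000
t=4: π = [0.1918, 0.2740, 0.3637, 0.1705], E[r] = 2.5767, γ^t·E[r] = 1.055400, running G = 9.025400
t=5: π = [0.1918, 0.2740, 0.3638, 0.1705], E[r] = 2.5769, γ^t·E[r] = 0.844390, running G = 9.869790
t=6: π = [0.1918, 0.2740, 0.3638, 0.1705], E[r] = 2.5769, γ^t·E[r] = 0.675510, running G = 10.545300
t=7: π = [0.1918, 0.2740, 0.3638, 0.1705], E[r] = 2.5769, γ^t·E[r] = 0.540408, running G = 11.085708
t=8: π = [0.1918, 0.2740, 0.3638, 0.1705], E[r] = 2.5769, γ^t·E[r] = 0.432326, running G = 11.518034

G = 11.5180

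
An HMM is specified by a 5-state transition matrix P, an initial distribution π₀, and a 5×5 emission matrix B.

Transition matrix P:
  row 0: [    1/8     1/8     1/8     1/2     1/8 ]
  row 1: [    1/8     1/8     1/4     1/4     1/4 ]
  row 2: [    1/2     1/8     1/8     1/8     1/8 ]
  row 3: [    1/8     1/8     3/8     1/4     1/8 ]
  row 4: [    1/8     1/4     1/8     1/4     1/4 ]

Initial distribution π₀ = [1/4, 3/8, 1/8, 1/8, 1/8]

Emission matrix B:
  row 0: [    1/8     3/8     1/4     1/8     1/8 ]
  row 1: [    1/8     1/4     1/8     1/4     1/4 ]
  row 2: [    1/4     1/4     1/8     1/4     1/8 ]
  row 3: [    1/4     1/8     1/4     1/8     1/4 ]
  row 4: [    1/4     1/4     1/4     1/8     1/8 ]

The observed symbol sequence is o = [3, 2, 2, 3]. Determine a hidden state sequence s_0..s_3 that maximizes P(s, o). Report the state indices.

path = [2, 0, 3, 2]

t=0: δ = [3.125e-02, 9.375e-02, 3.125e-02, 1.562e-02, 1.562e-02]  (obs o_0=3)
t=1: δ = [3.906e-03, 1.465e-03, 2.930e-03, 5.859e-03, 5.859e-03]  ψ = [2, 1, 1, 1, 1]  (obs o_1=2)
t=2: δ = [3.662e-04, 1.831e-04, 2.747e-04, 4.883e-04, 3.662e-04]  ψ = [2, 4, 3, 0, 4]  (obs o_2=2)
t=3: δ = [1.717e-05, 2.289e-05, 4.578e-05, 2.289e-05, 1.144e-05]  ψ = [2, 4, 3, 0, 4]  (obs o_3=3)
backtrack: best end state = 2; path = [2, 0, 3, 2]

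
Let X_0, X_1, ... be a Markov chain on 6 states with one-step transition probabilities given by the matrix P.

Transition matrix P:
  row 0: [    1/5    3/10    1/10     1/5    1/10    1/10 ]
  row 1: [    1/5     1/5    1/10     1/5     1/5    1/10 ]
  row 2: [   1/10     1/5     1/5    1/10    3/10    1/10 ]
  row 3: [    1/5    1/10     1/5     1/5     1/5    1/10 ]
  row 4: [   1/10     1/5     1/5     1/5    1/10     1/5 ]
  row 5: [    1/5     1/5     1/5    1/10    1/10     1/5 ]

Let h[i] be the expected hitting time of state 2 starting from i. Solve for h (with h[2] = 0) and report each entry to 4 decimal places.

h = [6.8767, 6.8087, 0.0000, 6.1278, 6.1285, 6.2034]

First-step conditioning: h[2] = 0; for i ≠ 2, h[i] = 1 + Σ_k P[i][k]·h[k].
  h[0] = 1 + 1/5·h[0] + 3/10·h[1] + 1/5·h[3] + 1/10·h[4] + 1/10·h[5]
  h[1] = 1 + 1/5·h[0] + 1/5·h[1] + 1/5·h[3] + 1/5·h[4] + 1/10·h[5]
  h[3] = 1 + 1/5·h[0] + 1/10·h[1] + 1/5·h[3] + 1/5·h[4] + 1/10·h[5]
  h[4] = 1 + 1/10·h[0] + 1/5·h[1] + 1/5·h[3] + 1/10·h[4] + 1/5·h[5]
  h[5] = 1 + 1/5·h[0] + 1/5·h[1] + 1/10·h[3] + 1/10·h[4] + 1/5·h[5]
Solving the 5×5 linear system over states ≠ 2 gives exactly h = [20018/2911, 19820/2911, 0, 17838/2911, 17840/2911, 18058/2911] (h[2] = 0 is the target).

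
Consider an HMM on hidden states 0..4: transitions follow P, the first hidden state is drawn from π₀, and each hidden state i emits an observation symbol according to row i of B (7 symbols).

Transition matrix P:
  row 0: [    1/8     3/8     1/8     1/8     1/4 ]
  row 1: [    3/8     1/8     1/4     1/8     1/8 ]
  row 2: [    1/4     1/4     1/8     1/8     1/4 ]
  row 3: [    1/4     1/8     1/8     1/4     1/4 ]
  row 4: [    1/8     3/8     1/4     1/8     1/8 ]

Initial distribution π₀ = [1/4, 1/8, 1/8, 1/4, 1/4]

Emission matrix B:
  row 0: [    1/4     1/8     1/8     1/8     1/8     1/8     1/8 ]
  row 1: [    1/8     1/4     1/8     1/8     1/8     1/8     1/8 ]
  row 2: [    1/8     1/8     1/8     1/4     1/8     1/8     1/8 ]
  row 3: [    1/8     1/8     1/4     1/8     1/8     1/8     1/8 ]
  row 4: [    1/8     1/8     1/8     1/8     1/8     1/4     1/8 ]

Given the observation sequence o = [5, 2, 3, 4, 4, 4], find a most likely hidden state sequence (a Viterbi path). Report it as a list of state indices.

t=0: δ = [3.125e-02, 1.562e-02, 1.562e-02, 3.125e-02, 6.250e-02]  (obs o_0=5)
t=1: δ = [9.766e-04, 2.930e-03, 1.953e-03, 1.953e-03, 9.766e-04]  ψ = [3, 4, 4, 3, 0]  (obs o_1=2)
t=2: δ = [1.373e-04, 6.104e-05, 1.831e-04, 6.104e-05, 6.104e-05]  ψ = [1, 2, 1, 3, 2]  (obs o_2=3)
t=3: δ = [5.722e-06, 6.437e-06, 2.861e-06, 2.861e-06, 5.722e-06]  ψ = [2, 0, 2, 2, 2]  (obs o_3=4)
t=4: δ = [3.017e-07, 2.682e-07, 2.012e-07, 1.006e-07, 1.788e-07]  ψ = [1, 0, 1, 1, 0]  (obs o_4=4)
t=5: δ = [1.257e-08, 1.414e-08, 8.382e-09, 4.715e-09, 9.430e-09]  ψ = [1, 0, 1, 0, 0]  (obs o_5=4)
backtrack: best end state = 1; path = [4, 1, 0, 1, 0, 1]

path = [4, 1, 0, 1, 0, 1]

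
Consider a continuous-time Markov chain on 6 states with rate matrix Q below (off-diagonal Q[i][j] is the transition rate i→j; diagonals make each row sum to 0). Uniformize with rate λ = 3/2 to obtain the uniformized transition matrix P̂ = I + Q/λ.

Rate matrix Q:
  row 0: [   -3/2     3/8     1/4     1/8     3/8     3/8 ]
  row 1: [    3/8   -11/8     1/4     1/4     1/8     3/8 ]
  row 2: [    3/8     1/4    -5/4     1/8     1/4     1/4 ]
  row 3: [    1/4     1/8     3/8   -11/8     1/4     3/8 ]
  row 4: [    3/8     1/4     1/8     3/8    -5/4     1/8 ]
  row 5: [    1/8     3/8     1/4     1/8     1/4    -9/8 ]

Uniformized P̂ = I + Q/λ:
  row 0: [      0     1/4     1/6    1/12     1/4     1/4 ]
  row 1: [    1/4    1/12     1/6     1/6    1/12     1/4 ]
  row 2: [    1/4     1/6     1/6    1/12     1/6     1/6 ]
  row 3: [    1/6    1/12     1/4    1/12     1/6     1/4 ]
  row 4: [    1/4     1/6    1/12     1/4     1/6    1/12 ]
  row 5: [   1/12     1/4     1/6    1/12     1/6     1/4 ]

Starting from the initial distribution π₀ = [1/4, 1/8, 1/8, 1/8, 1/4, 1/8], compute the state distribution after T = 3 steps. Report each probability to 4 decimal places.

π = [0.1631, 0.1730, 0.1636, 0.1250, 0.1664, 0.2089]

t=0: π = [0.2500, 0.1250, 0.1250, 0.1250, 0.2500, 0.1250]
t=1: π = [0.1563, 0.1771, 0.1563, 0.1354, 0.1771, 0.1979]
t=2: π = [0.1667, 0.1701, 0.1632, 0.1276, 0.1649, 0.2075]
t=3: π = [0.1631, 0.1730, 0.1636, 0.1250, 0.1664, 0.2089]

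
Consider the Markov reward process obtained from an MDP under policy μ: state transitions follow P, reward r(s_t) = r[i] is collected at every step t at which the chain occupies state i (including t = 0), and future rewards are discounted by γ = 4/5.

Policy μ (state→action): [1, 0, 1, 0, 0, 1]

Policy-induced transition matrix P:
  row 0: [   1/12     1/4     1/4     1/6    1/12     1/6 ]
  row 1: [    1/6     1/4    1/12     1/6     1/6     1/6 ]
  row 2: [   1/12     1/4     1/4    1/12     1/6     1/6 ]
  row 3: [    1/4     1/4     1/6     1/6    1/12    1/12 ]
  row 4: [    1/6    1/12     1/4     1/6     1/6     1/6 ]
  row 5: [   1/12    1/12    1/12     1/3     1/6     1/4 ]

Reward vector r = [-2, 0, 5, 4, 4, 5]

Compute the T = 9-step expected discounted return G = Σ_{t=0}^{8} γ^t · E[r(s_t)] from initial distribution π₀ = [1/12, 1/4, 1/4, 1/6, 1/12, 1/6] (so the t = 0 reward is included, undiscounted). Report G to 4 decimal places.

t=0: π = [0.0833, 0.2500, 0.2500, 0.1667, 0.0833, 0.1667], E[r] = 2.9167, γ^t·E[r] = 2.916667, running G = 2.916667
t=1: π = [0.1389, 0.2083, 0.1667, 0.1736, 0.1458, 0.1667], E[r] = 2.6667, γ^t·E[r] = 2.133333, running G = 5.050000
t=2: π = [0.1418, 0.1979, 0.1730, 0.1806, 0.1406, 0.1661], E[r] = 2.6968, γ^t·E[r] = 1.725926, running G = 6.775926
t=3: π = [0.1416, 0.1989, 0.1743, 0.1799, 0.1398, 0.1655], E[r] = 2.6944, γ^t·E[r] = 1.379531, running G = 8.155457
t=4: π = [0.1415, 0.1991, 0.1743, 0.1797, 0.1399, 0.1655], E[r] = 2.6940, γ^t·E[r] = 1.103455, running G = 9.258912
t=5: π = [0.1415, 0.1991, 0.1743, 0.1797, 0.1399, 0.1655], E[r] = 2.6941, γ^t·E[r] = 0.882795, running G = 10.141707
t=6: π = [0.1415, 0.1991, 0.1743, 0.1797, 0.1399, 0.1655], E[r] = 2.6941, γ^t·E[r] = 0.706241, running G = 10.847948
t=7: π = [0.1415, 0.1991, 0.1743, 0.1797, 0.1399, 0.1655], E[r] = 2.6941, γ^t·E[r] = 0.564993, running G = 11.412941
t=8: π = [0.1415, 0.1991, 0.1743, 0.1797, 0.1399, 0.1655], E[r] = 2.6941, γ^t·E[r] = 0.451994, running G = 11.864936

G = 11.8649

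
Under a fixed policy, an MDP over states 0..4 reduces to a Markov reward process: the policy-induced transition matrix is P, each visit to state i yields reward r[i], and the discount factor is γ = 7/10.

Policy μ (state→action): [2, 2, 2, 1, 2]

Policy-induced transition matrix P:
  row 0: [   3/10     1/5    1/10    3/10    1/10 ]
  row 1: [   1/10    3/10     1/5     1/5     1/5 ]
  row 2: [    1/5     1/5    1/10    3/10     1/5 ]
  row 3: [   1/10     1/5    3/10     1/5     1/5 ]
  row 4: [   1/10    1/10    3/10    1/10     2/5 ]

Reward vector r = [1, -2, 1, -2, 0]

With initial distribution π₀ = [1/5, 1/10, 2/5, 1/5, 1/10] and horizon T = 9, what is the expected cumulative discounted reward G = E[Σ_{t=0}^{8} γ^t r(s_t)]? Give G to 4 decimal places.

t=0: π = [0.2000, 0.1000, 0.4000, 0.2000, 0.1000], E[r] = 0.0000, γ^t·E[r] = 0.000000, running G = 0.000000
t=1: π = [0.1800, 0.2000, 0.1700, 0.2500, 0.2000], E[r] = -0.5500, γ^t·E[r] = -0.385000, running G = -0.385000
t=2: π = [0.1530, 0.2000, 0.2100, 0.2150, 0.2220], E[r] = -0.4670, γ^t·E[r] = -0.228830, running G = -0.613830
t=3: π = [0.1516, 0.1978, 0.2074, 0.2141, 0.2291], E[r] = -0.4648, γ^t·E[r] = -0.159426, running G = -0.773256
t=4: π = [0.1511, 0.1969, 0.2084, 0.2130, 0.2307], E[r] = -0.4602, γ^t·E[r] = -0.110504, running G = -0.883760
t=5: π = [0.1511, 0.1966, 0.2084, 0.2129, 0.2310], E[r] = -0.4595, γ^t·E[r] = -0.077234, running G = -0.960994
t=6: π = [0.1511, 0.1966, 0.2084, 0.2128, 0.2311], E[r] = -0.4593, γ^t·E[r] = -0.054038, running G = -1.015032
t=7: π = [0.1511, 0.1965, 0.2084, 0.2128, 0.2311], E[r] = -0.4593, γ^t·E[r] = -0.037823, running G = -1.052855
t=8: π = [0.1511, 0.1965, 0.2084, 0.2128, 0.2311], E[r] = -0.4593, γ^t·E[r] = -0.026476, running G = -1.079330

G = -1.0793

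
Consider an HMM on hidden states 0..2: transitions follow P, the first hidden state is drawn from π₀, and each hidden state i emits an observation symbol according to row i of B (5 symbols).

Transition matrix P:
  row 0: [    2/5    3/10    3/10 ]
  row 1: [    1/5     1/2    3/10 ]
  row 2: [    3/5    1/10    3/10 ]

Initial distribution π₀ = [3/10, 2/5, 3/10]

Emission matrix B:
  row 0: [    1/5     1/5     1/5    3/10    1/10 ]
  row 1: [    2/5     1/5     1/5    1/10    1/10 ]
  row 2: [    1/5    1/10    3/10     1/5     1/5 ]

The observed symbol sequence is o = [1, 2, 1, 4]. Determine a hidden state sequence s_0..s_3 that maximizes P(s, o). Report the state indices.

t=0: δ = [6.000e-02, 8.000e-02, 3.000e-02]  (obs o_0=1)
t=1: δ = [4.800e-03, 8.000e-03, 7.200e-03]  ψ = [0, 1, 1]  (obs o_1=2)
t=2: δ = [8.640e-04, 8.000e-04, 2.400e-04]  ψ = [2, 1, 1]  (obs o_2=1)
t=3: δ = [3.456e-05, 4.000e-05, 5.184e-05]  ψ = [0, 1, 0]  (obs o_3=4)
backtrack: best end state = 2; path = [1, 2, 0, 2]

path = [1, 2, 0, 2]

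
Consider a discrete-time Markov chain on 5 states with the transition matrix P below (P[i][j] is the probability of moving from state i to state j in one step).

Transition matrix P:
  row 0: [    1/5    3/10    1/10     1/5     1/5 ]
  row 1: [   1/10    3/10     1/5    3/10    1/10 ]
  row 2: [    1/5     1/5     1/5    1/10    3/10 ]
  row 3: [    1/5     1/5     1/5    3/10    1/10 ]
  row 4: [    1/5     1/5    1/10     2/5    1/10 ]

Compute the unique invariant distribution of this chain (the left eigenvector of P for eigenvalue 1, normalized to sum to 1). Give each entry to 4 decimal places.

Balance equations π_j = Σ_i π_i·P[i][j]:
  π_0 = 1/5·π_0 + 1/10·π_1 + 1/5·π_2 + 1/5·π_3 + 1/5·π_4
  π_1 = 3/10·π_0 + 3/10·π_1 + 1/5·π_2 + 1/5·π_3 + 1/5·π_4
  π_2 = 1/10·π_0 + 1/5·π_1 + 1/5·π_2 + 1/5·π_3 + 1/10·π_4
  π_3 = 1/5·π_0 + 3/10·π_1 + 1/10·π_2 + 3/10·π_3 + 2/5·π_4
  normalize: π_0 + π_1 + π_2 + π_3 + π_4 = 1
Solving the linear system gives exactly π = [16/91, 22/91, 1553/9282, 817/3094, 701/4641].

π = [0.1758, 0.2418, 0.1673, 0.2641, 0.1510]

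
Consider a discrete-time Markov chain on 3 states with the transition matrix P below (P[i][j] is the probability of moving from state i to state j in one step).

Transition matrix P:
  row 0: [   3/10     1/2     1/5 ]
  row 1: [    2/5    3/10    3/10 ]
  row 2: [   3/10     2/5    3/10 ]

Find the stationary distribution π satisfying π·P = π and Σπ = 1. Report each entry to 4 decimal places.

π = [0.3394, 0.3945, 0.2661]

Balance equations π_j = Σ_i π_i·P[i][j]:
  π_0 = 3/10·π_0 + 2/5·π_1 + 3/10·π_2
  π_1 = 1/2·π_0 + 3/10·π_1 + 2/5·π_2
  normalize: π_0 + π_1 + π_2 = 1
Solving the linear system gives exactly π = [37/109, 43/109, 29/109].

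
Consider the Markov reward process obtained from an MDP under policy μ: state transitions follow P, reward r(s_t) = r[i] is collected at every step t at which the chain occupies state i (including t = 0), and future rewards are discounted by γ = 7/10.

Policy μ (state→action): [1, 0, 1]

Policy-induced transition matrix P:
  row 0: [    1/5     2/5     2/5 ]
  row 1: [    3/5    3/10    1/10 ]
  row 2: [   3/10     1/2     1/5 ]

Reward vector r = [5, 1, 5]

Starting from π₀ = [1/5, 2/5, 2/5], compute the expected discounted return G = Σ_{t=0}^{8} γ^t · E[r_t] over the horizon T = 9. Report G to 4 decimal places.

t=0: π = [0.2000, 0.4000, 0.4000], E[r] = 3.4000, γ^t·E[r] = 3.400000, running G = 3.400000
t=1: π = [0.4000, 0.4000, 0.2000], E[r] = 3.4000, γ^t·E[r] = 2.380000, running G = 5.780000
t=2: π = [0.3800, 0.3800, 0.2400], E[r] = 3.4800, γ^t·E[r] = 1.705200, running G = 7.485200
t=3: π = [0.3760, 0.3860, 0.2380], E[r] = 3.4560, γ^t·E[r] = 1.185408, running G = 8.670608
t=4: π = [0.3782, 0.3852, 0.2366], E[r] = 3.4592, γ^t·E[r] = 0.830554, running G = 9.501162
t=5: π = [0.3777, 0.3851, 0.2371], E[r] = 3.4594, γ^t·E[r] = 0.581428, running G = 10.082590
t=6: π = [0.3778, 0.3852, 0.2370], E[r] = 3.4592, γ^t·E[r] = 0.406972, running G = 10.489562
t=7: π = [0.3778, 0.3852, 0.2370], E[r] = 3.4593, γ^t·E[r] = 0.284885, running G = 10.774448
t=8: π = [0.3778, 0.3852, 0.2370], E[r] = 3.4593, γ^t·E[r] = 0.199419, running G = 10.973867

G = 10.9739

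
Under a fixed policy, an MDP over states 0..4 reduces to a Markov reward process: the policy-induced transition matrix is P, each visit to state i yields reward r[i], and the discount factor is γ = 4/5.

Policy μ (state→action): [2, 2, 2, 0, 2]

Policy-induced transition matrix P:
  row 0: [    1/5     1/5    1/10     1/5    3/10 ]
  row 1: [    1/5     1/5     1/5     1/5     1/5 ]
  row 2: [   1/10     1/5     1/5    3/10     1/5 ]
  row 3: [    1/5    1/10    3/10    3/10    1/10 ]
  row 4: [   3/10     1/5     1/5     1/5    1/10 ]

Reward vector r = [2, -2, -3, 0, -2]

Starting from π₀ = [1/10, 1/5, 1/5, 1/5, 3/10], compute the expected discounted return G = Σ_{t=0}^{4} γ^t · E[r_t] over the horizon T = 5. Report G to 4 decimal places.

G = -3.5616

t=0: π = [0.1000, 0.2000, 0.2000, 0.2000, 0.3000], E[r] = -1.4000, γ^t·E[r] = -1.400000, running G = -1.400000
t=1: π = [0.2100, 0.1800, 0.2100, 0.2400, 0.1600], E[r] = -0.8900, γ^t·E[r] = -0.712000, running G = -2.112000
t=2: π = [0.1950, 0.1760, 0.2030, 0.2450, 0.1810], E[r] = -0.9330, γ^t·E[r] = -0.597120, running G = -2.709120
t=3: π = [0.1978, 0.1755, 0.2050, 0.2448, 0.1769], E[r] = -0.9242, γ^t·E[r] = -0.473190, running G = -3.182310
t=4: π = [0.1972, 0.1755, 0.2047, 0.2450, 0.1776], E[r] = -0.9260, γ^t·E[r] = -0.379281, running G = -3.561592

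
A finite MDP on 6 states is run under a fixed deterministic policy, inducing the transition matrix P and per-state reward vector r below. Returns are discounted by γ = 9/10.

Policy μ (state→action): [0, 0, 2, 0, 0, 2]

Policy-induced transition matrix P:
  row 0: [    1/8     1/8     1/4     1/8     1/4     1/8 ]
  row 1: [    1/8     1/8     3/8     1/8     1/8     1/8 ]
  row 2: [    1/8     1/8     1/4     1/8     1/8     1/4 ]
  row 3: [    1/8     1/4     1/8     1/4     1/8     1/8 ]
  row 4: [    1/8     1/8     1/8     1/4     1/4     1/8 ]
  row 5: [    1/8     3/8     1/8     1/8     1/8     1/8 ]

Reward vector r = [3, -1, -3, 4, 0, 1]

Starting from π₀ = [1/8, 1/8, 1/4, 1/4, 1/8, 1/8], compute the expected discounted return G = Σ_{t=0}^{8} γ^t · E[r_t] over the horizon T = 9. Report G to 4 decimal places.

t=0: π = [0.1250, 0.1250, 0.2500, 0.2500, 0.1250, 0.1250], E[r] = 0.6250, γ^t·E[r] = 0.625000, running G = 0.625000
t=1: π = [0.1250, 0.1875, 0.2031, 0.1719, 0.1563, 0.1563], E[r] = 0.4219, γ^t·E[r] = 0.379688, running G = 1.004688
t=2: π = [0.1250, 0.1855, 0.2129, 0.1660, 0.1602, 0.1504], E[r] = 0.3652, γ^t·E[r] = 0.295840, running G = 1.300527
t=3: π = [0.1250, 0.1833, 0.2136, 0.1658, 0.1606, 0.1516], E[r] = 0.3655, γ^t·E[r] = 0.266434, running G = 1.566961
t=4: π = [0.1250, 0.1836, 0.2132, 0.1658, 0.1607, 0.1517], E[r] = 0.3668, γ^t·E[r] = 0.240651, running G = 1.807613
t=5: π = [0.1250, 0.1837, 0.2132, 0.1658, 0.1607, 0.1516], E[r] = 0.3667, γ^t·E[r] = 0.216543, running G = 2.024156
t=6: π = [0.1250, 0.1836, 0.2132, 0.1658, 0.1607, 0.1516], E[r] = 0.3667, γ^t·E[r] = 0.194889, running G = 2.219045
t=7: π = [0.1250, 0.1836, 0.2132, 0.1658, 0.1607, 0.1516], E[r] = 0.3667, γ^t·E[r] = 0.175404, running G = 2.394449
t=8: π = [0.1250, 0.1836, 0.2132, 0.1658, 0.1607, 0.1516], E[r] = 0.3667, γ^t·E[r] = 0.157864, running G = 2.552313

G = 2.5523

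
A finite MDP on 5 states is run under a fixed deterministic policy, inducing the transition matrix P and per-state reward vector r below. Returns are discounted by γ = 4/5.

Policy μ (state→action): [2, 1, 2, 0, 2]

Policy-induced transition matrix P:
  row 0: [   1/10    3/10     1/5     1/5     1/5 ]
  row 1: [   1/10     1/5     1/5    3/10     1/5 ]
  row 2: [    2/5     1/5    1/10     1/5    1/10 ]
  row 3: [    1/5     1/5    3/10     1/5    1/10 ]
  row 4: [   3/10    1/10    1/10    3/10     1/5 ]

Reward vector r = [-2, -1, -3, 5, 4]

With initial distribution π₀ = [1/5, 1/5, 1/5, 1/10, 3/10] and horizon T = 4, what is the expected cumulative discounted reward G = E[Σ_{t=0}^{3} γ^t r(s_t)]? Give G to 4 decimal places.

t=0: π = [0.2000, 0.2000, 0.2000, 0.1000, 0.3000], E[r] = 0.5000, γ^t·E[r] = 0.500000, running G = 0.500000
t=1: π = [0.2300, 0.1900, 0.1600, 0.2500, 0.1700], E[r] = 0.8000, γ^t·E[r] = 0.640000, running G = 1.140000
t=2: π = [0.2070, 0.2060, 0.1920, 0.2360, 0.1590], E[r] = 0.6200, γ^t·E[r] = 0.396800, running G = 1.536800
t=3: π = [0.2130, 0.2048, 0.1885, 0.2365, 0.1572], E[r] = 0.6150, γ^t·E[r] = 0.314880, running G = 1.851680

G = 1.8517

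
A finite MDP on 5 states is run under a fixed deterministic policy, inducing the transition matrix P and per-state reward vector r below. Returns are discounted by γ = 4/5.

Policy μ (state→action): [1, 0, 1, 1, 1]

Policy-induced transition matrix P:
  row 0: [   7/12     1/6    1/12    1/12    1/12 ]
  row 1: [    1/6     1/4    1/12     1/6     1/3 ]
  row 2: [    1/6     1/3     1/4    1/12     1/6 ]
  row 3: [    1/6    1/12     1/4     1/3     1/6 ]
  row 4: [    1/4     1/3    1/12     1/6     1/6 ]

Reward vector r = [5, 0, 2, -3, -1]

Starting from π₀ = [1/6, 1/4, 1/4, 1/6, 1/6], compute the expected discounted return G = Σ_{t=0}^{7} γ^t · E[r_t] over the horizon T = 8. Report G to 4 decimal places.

G = 4.0163

t=0: π = [0.1667, 0.2500, 0.2500, 0.1667, 0.1667], E[r] = 0.6667, γ^t·E[r] = 0.666667, running G = 0.666667
t=1: π = [0.2500, 0.2431, 0.1528, 0.1597, 0.1944], E[r] = 0.8819, γ^t·E[r] = 0.705556, running G = 1.372222
t=2: π = [0.2870, 0.2315, 0.1354, 0.1597, 0.1863], E[r] = 1.0405, γ^t·E[r] = 0.665926, running G = 2.038148
t=3: π = [0.3018, 0.2263, 0.1325, 0.1581, 0.1813], E[r] = 1.1184, γ^t·E[r] = 0.572642, running G = 2.610790
t=4: π = [0.3075, 0.2247, 0.1318, 0.1568, 0.1792], E[r] = 1.1515, γ^t·E[r] = 0.471641, running G = 3.082431
t=5: π = [0.3097, 0.2242, 0.1314, 0.1562, 0.1785], E[r] = 1.1645, γ^t·E[r] = 0.381577, running G = 3.464009
t=6: π = [0.3106, 0.2240, 0.1313, 0.1559, 0.1782], E[r] = 1.1695, γ^t·E[r] = 0.306580, running G = 3.770589
t=7: π = [0.3109, 0.2239, 0.1312, 0.1558, 0.1781], E[r] = 1.1715, γ^t·E[r] = 0.245672, running G = 4.016261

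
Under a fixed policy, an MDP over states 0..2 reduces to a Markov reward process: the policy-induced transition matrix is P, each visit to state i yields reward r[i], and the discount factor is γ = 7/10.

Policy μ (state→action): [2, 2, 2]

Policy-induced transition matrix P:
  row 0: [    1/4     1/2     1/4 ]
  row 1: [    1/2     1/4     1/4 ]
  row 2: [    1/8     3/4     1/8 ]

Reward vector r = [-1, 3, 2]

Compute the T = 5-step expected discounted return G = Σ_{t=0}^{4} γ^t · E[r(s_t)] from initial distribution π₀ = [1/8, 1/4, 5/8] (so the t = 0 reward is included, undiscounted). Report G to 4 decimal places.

t=0: π = [0.1250, 0.2500, 0.6250], E[r] = 1.8750, γ^t·E[r] = 1.875000, running G = 1.875000
t=1: π = [0.2344, 0.5938, 0.1719], E[r] = 1.8906, γ^t·E[r] = 1.323438, running G = 3.198438
t=2: π = [0.3770, 0.3945, 0.2285], E[r] = 1.2637, γ^t·E[r] = 0.619199, running G = 3.817637
t=3: π = [0.3201, 0.4585, 0.2214], E[r] = 1.4983, γ^t·E[r] = 0.513914, running G = 4.331551
t=4: π = [0.3369, 0.4407, 0.2223], E[r] = 1.4299, γ^t·E[r] = 0.343319, running G = 4.674870

G = 4.6749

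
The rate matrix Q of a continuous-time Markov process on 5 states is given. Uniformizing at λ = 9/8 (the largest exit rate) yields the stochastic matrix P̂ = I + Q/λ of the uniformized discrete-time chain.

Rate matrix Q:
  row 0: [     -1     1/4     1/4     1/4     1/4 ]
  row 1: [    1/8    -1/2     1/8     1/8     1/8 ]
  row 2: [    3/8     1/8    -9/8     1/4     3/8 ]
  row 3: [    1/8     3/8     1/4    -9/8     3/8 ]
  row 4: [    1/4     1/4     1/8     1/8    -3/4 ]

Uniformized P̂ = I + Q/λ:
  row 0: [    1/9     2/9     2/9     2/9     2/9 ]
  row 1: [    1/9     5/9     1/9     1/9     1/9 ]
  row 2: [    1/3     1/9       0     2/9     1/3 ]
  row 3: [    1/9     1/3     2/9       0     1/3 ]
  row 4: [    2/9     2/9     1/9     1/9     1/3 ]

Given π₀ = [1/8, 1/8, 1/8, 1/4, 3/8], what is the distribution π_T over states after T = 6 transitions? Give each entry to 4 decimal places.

π = [0.1667, 0.3331, 0.1296, 0.1297, 0.2409]

t=0: π = [0.1250, 0.1250, 0.1250, 0.2500, 0.3750]
t=1: π = [0.1806, 0.2778, 0.1389, 0.1111, 0.2917]
t=2: π = [0.1744, 0.3117, 0.1281, 0.1343, 0.2515]
t=3: π = [0.1675, 0.3268, 0.1312, 0.1298, 0.2447]
t=4: π = [0.1674, 0.3310, 0.1296, 0.1299, 0.2421]
t=5: π = [0.1668, 0.3326, 0.1298, 0.1297, 0.2412]
t=6: π = [0.1667, 0.3331, 0.1296, 0.1297, 0.2409]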